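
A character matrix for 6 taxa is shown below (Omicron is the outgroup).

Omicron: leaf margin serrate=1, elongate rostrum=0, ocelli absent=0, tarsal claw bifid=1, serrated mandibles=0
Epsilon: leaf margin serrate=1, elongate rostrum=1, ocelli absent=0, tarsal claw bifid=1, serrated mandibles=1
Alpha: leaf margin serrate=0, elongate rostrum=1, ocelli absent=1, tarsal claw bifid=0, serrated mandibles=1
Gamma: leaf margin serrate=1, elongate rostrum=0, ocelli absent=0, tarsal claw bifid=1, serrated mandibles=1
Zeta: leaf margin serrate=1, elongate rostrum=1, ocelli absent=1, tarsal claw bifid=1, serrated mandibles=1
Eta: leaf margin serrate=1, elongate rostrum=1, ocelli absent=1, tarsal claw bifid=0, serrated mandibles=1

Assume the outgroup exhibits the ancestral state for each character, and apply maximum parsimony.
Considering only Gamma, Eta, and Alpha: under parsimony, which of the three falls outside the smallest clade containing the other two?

Character polarity is set by the outgroup: the derived state is whichever differs from the outgroup's state, so for leaf margin serrate, tarsal claw bifid the derived state is '0', and for the remaining characters it is '1'.
leaf margin serrate: derived state '0' in Alpha only — an autapomorphy, so it tells us nothing about relationships among taxa.
elongate rostrum (derived state '1') is shared by Alpha, Epsilon, Eta, and Zeta — a synapomorphy uniting that clade.
Only Alpha, Eta, and Zeta show the derived state '1' for ocelli absent, supporting them as a clade.
Only Alpha and Eta show the derived state '0' for tarsal claw bifid, supporting them as a clade.
serrated mandibles (derived state '1') is shared by all ingroup taxa — unites the whole ingroup.
Most parsimonious ingroup topology: ((Epsilon,((Alpha,Eta),Zeta)),Gamma).
Alpha and Eta share a more recent common ancestor with each other than either does with Gamma, so Gamma is the least closely related of the three.

Gamma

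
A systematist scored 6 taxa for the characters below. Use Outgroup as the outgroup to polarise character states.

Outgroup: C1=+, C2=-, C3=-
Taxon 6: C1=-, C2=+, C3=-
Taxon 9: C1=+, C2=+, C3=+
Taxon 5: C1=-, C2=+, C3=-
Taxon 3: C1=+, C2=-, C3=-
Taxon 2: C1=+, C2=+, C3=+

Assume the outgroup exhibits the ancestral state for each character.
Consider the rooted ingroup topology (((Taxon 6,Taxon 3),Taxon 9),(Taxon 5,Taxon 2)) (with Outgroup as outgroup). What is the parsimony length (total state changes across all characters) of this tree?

6

Map each character onto (((Taxon 6,Taxon 3),Taxon 9),(Taxon 5,Taxon 2)) (rooted by Outgroup) and count the minimum state changes it requires (Fitch parsimony):
C1: 2; C2: 2; C3: 2.
Total tree length = 6.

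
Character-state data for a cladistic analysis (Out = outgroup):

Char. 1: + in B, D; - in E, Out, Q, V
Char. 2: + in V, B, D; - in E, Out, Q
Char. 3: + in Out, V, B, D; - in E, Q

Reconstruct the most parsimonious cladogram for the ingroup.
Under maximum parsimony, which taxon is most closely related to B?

Character polarity is set by the outgroup: the derived state is whichever differs from the outgroup's state, so for Char. 3 the derived state is '-', and for the remaining characters it is '+'.
Char. 1 (derived state '+') is shared by B and D — a synapomorphy uniting that clade.
Char. 2: derived state '+' in B, D, and V only — synapomorphy for {B, D, V}.
Char. 3 (derived state '-') is shared by E and Q — a synapomorphy uniting that clade.
Most parsimonious ingroup topology: (((D,B),V),(E,Q)).
B and D form a cherry on this tree, so they are sister taxa.

D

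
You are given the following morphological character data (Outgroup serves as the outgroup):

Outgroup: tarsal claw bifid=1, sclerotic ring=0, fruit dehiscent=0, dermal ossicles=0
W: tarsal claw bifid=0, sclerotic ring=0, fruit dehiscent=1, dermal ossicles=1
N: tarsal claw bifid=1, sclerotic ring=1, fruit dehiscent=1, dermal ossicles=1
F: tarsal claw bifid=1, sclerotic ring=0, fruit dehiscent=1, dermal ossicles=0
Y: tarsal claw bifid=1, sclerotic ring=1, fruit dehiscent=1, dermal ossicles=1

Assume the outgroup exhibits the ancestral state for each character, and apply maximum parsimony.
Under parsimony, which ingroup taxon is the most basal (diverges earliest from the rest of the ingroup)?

F

Character polarity is set by the outgroup: the derived state is whichever differs from the outgroup's state, so for tarsal claw bifid the derived state is '0', and for the remaining characters it is '1'.
tarsal claw bifid (derived state '0') is unique to W (autapomorphy; uninformative for grouping).
Only N and Y show the derived state '1' for sclerotic ring, supporting them as a clade.
All ingroup taxa share the derived state '1' for fruit dehiscent; it defines the ingroup but does not resolve relationships within it.
Only N, W, and Y show the derived state '1' for dermal ossicles, supporting them as a clade.
Most parsimonious ingroup topology: ((W,(N,Y)),F).
F is sister to the clade containing all other ingroup taxa, so it is the earliest-diverging (most basal) ingroup lineage.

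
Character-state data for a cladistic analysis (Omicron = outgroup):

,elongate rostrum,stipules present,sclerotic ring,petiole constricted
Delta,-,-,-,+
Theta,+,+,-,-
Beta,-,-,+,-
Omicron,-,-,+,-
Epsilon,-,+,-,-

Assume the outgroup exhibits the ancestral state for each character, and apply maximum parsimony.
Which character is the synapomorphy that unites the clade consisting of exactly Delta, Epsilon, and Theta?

Character polarity is set by the outgroup: the derived state is whichever differs from the outgroup's state, so for sclerotic ring the derived state is '-', and for the remaining characters it is '+'.
elongate rostrum: derived state '+' in Theta only — an autapomorphy, so it tells us nothing about relationships among taxa.
stipules present: derived state '+' in Epsilon and Theta only — synapomorphy for {Epsilon, Theta}.
Only Delta, Epsilon, and Theta show the derived state '-' for sclerotic ring, supporting them as a clade.
petiole constricted (derived state '+') is unique to Delta (autapomorphy; uninformative for grouping).
Most parsimonious ingroup topology: (((Theta,Epsilon),Delta),Beta).
The clade {Delta, Epsilon, Theta} is supported by sclerotic ring: its derived state '-' occurs in exactly those taxa and in no other taxon (including the outgroup).

sclerotic ring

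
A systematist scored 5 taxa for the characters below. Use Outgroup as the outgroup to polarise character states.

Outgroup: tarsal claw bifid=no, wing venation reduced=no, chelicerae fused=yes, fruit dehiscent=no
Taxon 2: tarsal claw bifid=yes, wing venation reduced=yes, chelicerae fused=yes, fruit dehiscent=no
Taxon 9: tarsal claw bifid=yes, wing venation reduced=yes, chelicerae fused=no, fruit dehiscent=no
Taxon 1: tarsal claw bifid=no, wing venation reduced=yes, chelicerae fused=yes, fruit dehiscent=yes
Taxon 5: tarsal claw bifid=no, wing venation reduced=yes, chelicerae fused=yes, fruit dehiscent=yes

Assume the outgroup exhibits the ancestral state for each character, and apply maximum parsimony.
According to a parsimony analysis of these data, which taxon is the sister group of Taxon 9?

Character polarity is set by the outgroup: the derived state is whichever differs from the outgroup's state, so for chelicerae fused the derived state is 'no', and for the remaining characters it is 'yes'.
tarsal claw bifid: derived state 'yes' in Taxon 2 and Taxon 9 only — synapomorphy for {Taxon 2, Taxon 9}.
All ingroup taxa share the derived state 'yes' for wing venation reduced; it defines the ingroup but does not resolve relationships within it.
chelicerae fused (derived state 'no') is unique to Taxon 9 (autapomorphy; uninformative for grouping).
Only Taxon 1 and Taxon 5 show the derived state 'yes' for fruit dehiscent, supporting them as a clade.
Most parsimonious ingroup topology: ((Taxon 2,Taxon 9),(Taxon 1,Taxon 5)).
Taxon 9 and Taxon 2 form a cherry on this tree, so they are sister taxa.

Taxon 2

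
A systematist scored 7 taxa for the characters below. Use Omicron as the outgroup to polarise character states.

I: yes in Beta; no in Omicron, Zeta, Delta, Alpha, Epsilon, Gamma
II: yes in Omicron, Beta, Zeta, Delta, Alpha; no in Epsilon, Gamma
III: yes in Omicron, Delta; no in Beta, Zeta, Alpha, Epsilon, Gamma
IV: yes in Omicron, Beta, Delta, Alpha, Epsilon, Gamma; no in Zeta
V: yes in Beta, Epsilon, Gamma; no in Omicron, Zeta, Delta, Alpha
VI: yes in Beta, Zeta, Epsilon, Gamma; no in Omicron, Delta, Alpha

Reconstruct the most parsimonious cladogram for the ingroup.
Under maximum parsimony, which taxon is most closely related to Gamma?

Character polarity is set by the outgroup: the derived state is whichever differs from the outgroup's state, so for II, III, IV the derived state is 'no', and for the remaining characters it is 'yes'.
I (derived state 'yes') is unique to Beta (autapomorphy; uninformative for grouping).
Only Epsilon and Gamma show the derived state 'no' for II, supporting them as a clade.
III: derived state 'no' in Alpha, Beta, Epsilon, Gamma, and Zeta only — synapomorphy for {Alpha, Beta, Epsilon, Gamma, Zeta}.
IV (derived state 'no') is unique to Zeta (autapomorphy; uninformative for grouping).
Only Beta, Epsilon, and Gamma show the derived state 'yes' for V, supporting them as a clade.
VI: derived state 'yes' in Beta, Epsilon, Gamma, and Zeta only — synapomorphy for {Beta, Epsilon, Gamma, Zeta}.
Most parsimonious ingroup topology: ((((Beta,(Epsilon,Gamma)),Zeta),Alpha),Delta).
Gamma and Epsilon form a cherry on this tree, so they are sister taxa.

Epsilon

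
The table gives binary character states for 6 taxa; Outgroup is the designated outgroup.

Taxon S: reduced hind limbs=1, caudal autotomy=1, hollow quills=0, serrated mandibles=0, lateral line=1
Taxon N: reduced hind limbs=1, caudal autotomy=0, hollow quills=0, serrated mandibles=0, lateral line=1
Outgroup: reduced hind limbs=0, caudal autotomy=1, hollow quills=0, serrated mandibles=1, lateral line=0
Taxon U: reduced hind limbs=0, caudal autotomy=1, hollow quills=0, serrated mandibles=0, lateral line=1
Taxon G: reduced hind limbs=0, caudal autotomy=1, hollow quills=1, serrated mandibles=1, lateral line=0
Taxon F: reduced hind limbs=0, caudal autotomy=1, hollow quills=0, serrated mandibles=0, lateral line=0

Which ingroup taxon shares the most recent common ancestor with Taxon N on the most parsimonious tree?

Taxon S

Character polarity is set by the outgroup: the derived state is whichever differs from the outgroup's state, so for caudal autotomy, serrated mandibles the derived state is '0', and for the remaining characters it is '1'.
Only Taxon N and Taxon S show the derived state '1' for reduced hind limbs, supporting them as a clade.
caudal autotomy: derived state '0' in Taxon N only — an autapomorphy, so it tells us nothing about relationships among taxa.
hollow quills: derived state '1' in Taxon G only — an autapomorphy, so it tells us nothing about relationships among taxa.
Only Taxon F, Taxon N, Taxon S, and Taxon U show the derived state '0' for serrated mandibles, supporting them as a clade.
Only Taxon N, Taxon S, and Taxon U show the derived state '1' for lateral line, supporting them as a clade.
Most parsimonious ingroup topology: (((Taxon U,(Taxon S,Taxon N)),Taxon F),Taxon G).
Taxon N and Taxon S form a cherry on this tree, so they are sister taxa.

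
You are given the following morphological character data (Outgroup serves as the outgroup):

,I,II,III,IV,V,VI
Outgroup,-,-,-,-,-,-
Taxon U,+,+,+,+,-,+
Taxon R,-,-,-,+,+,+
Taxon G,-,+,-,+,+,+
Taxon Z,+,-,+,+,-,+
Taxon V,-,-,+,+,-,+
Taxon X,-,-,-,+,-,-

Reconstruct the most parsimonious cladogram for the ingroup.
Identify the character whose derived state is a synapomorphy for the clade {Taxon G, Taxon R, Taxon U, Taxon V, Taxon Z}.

VI

The outgroup has state '-' for every character, so '+' is the derived state throughout.
I: derived state '+' in Taxon U and Taxon Z only — synapomorphy for {Taxon U, Taxon Z}.
II groups Taxon G and Taxon U, which is incompatible with the clades supported by the remaining characters; treating it as convergent (homoplasy) costs fewer steps than any alternative tree.
Only Taxon U, Taxon V, and Taxon Z show the derived state '+' for III, supporting them as a clade.
All ingroup taxa share the derived state '+' for IV; it defines the ingroup but does not resolve relationships within it.
Only Taxon G and Taxon R show the derived state '+' for V, supporting them as a clade.
Only Taxon G, Taxon R, Taxon U, Taxon V, and Taxon Z show the derived state '+' for VI, supporting them as a clade.
Most parsimonious ingroup topology: ((((Taxon U,Taxon Z),Taxon V),(Taxon R,Taxon G)),Taxon X).
The clade {Taxon G, Taxon R, Taxon U, Taxon V, Taxon Z} is supported by VI: its derived state '+' occurs in exactly those taxa and in no other taxon (including the outgroup).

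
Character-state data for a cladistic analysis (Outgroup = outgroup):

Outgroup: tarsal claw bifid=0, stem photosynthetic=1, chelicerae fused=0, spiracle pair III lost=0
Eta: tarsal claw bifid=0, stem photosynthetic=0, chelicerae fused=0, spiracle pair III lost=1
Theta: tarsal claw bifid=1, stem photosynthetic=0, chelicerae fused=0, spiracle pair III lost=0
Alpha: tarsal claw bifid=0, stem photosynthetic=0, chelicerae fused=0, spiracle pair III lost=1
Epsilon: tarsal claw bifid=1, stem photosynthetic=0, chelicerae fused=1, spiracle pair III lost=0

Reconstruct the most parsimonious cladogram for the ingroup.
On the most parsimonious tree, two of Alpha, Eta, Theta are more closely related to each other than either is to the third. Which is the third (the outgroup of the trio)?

Character polarity is set by the outgroup: the derived state is whichever differs from the outgroup's state, so for stem photosynthetic the derived state is '0', and for the remaining characters it is '1'.
tarsal claw bifid: derived state '1' in Epsilon and Theta only — synapomorphy for {Epsilon, Theta}.
All ingroup taxa share the derived state '0' for stem photosynthetic; it defines the ingroup but does not resolve relationships within it.
chelicerae fused (derived state '1') is unique to Epsilon (autapomorphy; uninformative for grouping).
spiracle pair III lost: derived state '1' in Alpha and Eta only — synapomorphy for {Alpha, Eta}.
Most parsimonious ingroup topology: ((Eta,Alpha),(Theta,Epsilon)).
Alpha and Eta share a more recent common ancestor with each other than either does with Theta, so Theta is the least closely related of the three.

Theta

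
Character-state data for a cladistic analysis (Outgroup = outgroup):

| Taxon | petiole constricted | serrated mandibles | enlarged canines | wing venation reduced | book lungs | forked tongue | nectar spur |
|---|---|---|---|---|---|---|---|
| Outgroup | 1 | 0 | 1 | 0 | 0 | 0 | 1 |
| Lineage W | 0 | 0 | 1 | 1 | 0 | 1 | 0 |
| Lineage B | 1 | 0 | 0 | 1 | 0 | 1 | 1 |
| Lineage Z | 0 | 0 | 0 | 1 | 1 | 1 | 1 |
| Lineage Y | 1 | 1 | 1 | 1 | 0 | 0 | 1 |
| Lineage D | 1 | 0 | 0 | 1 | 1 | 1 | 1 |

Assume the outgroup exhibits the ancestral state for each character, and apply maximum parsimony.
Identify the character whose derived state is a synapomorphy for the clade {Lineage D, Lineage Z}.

Character polarity is set by the outgroup: the derived state is whichever differs from the outgroup's state, so for petiole constricted, enlarged canines, nectar spur the derived state is '0', and for the remaining characters it is '1'.
petiole constricted (state '0') occurs in Lineage W and Lineage Z but conflicts with the nesting implied by the other characters — most parsimoniously interpreted as homoplasy.
serrated mandibles: derived state '1' in Lineage Y only — an autapomorphy, so it tells us nothing about relationships among taxa.
enlarged canines: derived state '0' in Lineage B, Lineage D, and Lineage Z only — synapomorphy for {Lineage B, Lineage D, Lineage Z}.
wing venation reduced (derived state '1') is shared by all ingroup taxa — unites the whole ingroup.
Only Lineage D and Lineage Z show the derived state '1' for book lungs, supporting them as a clade.
forked tongue (derived state '1') is shared by Lineage B, Lineage D, Lineage W, and Lineage Z — a synapomorphy uniting that clade.
nectar spur: derived state '0' in Lineage W only — an autapomorphy, so it tells us nothing about relationships among taxa.
Most parsimonious ingroup topology: ((Lineage W,(Lineage B,(Lineage Z,Lineage D))),Lineage Y).
The clade {Lineage D, Lineage Z} is supported by book lungs: its derived state '1' occurs in exactly those taxa and in no other taxon (including the outgroup).

book lungs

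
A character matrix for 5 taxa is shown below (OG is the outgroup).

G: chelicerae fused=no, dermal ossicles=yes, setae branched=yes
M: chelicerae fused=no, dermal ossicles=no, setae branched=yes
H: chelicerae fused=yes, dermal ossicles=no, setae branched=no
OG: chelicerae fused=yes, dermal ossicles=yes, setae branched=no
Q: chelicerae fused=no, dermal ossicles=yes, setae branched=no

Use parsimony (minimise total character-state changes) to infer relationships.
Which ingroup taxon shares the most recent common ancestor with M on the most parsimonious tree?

Character polarity is set by the outgroup: the derived state is whichever differs from the outgroup's state, so for chelicerae fused, dermal ossicles the derived state is 'no', and for the remaining characters it is 'yes'.
chelicerae fused (derived state 'no') is shared by G, M, and Q — a synapomorphy uniting that clade.
dermal ossicles groups H and M, which is incompatible with the clades supported by the remaining characters; treating it as convergent (homoplasy) costs fewer steps than any alternative tree.
Only G and M show the derived state 'yes' for setae branched, supporting them as a clade.
Most parsimonious ingroup topology: (((M,G),Q),H).
M and G form a cherry on this tree, so they are sister taxa.

G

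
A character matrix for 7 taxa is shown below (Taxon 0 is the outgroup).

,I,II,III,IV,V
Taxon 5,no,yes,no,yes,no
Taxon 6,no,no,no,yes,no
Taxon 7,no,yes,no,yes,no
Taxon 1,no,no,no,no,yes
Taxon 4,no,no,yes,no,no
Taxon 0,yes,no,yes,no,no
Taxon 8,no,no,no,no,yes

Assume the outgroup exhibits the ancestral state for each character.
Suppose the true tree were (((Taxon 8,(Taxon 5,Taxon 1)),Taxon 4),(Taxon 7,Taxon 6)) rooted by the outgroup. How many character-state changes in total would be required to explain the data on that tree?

Map each character onto (((Taxon 8,(Taxon 5,Taxon 1)),Taxon 4),(Taxon 7,Taxon 6)) (rooted by Taxon 0) and count the minimum state changes it requires (Fitch parsimony):
I: 1; II: 2; III: 2; IV: 2; V: 2.
Total tree length = 9.

9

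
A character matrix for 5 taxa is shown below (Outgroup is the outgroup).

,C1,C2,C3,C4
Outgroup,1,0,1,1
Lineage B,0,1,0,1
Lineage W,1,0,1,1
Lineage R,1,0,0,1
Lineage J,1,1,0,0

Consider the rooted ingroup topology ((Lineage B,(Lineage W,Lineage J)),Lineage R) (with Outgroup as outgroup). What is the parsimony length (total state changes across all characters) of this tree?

Map each character onto ((Lineage B,(Lineage W,Lineage J)),Lineage R) (rooted by Outgroup) and count the minimum state changes it requires (Fitch parsimony):
C1: 1; C2: 2; C3: 2; C4: 1.
Total tree length = 6.

6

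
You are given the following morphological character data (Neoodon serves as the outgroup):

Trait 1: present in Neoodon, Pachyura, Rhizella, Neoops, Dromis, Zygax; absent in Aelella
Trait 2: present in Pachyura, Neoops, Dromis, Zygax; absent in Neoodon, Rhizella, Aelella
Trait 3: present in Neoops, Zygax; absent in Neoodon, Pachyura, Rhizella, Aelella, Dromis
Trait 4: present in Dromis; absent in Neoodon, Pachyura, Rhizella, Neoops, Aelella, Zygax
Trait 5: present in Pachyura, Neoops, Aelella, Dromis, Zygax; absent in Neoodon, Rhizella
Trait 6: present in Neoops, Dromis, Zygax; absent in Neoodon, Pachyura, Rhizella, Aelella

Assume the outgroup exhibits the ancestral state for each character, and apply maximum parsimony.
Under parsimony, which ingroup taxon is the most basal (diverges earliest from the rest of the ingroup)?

Rhizella

Character polarity is set by the outgroup: the derived state is whichever differs from the outgroup's state, so for Trait 1 the derived state is 'absent', and for the remaining characters it is 'present'.
Trait 1 (derived state 'absent') is unique to Aelella (autapomorphy; uninformative for grouping).
Trait 2: derived state 'present' in Dromis, Neoops, Pachyura, and Zygax only — synapomorphy for {Dromis, Neoops, Pachyura, Zygax}.
Trait 3 (derived state 'present') is shared by Neoops and Zygax — a synapomorphy uniting that clade.
Trait 4: derived state 'present' in Dromis only — an autapomorphy, so it tells us nothing about relationships among taxa.
Trait 5: derived state 'present' in Aelella, Dromis, Neoops, Pachyura, and Zygax only — synapomorphy for {Aelella, Dromis, Neoops, Pachyura, Zygax}.
Trait 6 (derived state 'present') is shared by Dromis, Neoops, and Zygax — a synapomorphy uniting that clade.
Most parsimonious ingroup topology: (((Pachyura,((Neoops,Zygax),Dromis)),Aelella),Rhizella).
Rhizella is sister to the clade containing all other ingroup taxa, so it is the earliest-diverging (most basal) ingroup lineage.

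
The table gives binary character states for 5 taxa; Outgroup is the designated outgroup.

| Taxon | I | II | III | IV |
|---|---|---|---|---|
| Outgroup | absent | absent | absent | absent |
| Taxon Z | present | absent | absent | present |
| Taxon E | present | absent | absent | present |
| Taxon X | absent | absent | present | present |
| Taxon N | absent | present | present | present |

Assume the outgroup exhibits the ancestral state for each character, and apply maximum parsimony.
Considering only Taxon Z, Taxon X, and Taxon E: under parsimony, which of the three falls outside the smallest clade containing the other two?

Taxon X

The outgroup has state 'absent' for every character, so 'present' is the derived state throughout.
Only Taxon E and Taxon Z show the derived state 'present' for I, supporting them as a clade.
II (derived state 'present') is unique to Taxon N (autapomorphy; uninformative for grouping).
III: derived state 'present' in Taxon N and Taxon X only — synapomorphy for {Taxon N, Taxon X}.
All ingroup taxa share the derived state 'present' for IV; it defines the ingroup but does not resolve relationships within it.
Most parsimonious ingroup topology: ((Taxon Z,Taxon E),(Taxon X,Taxon N)).
Taxon E and Taxon Z share a more recent common ancestor with each other than either does with Taxon X, so Taxon X is the least closely related of the three.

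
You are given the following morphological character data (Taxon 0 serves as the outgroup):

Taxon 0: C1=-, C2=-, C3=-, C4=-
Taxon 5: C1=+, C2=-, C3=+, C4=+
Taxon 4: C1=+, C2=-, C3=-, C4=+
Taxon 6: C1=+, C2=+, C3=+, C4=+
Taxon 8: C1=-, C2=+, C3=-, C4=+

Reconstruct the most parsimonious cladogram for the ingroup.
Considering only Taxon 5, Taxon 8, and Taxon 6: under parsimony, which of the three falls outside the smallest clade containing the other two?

The outgroup has state '-' for every character, so '+' is the derived state throughout.
C1: derived state '+' in Taxon 4, Taxon 5, and Taxon 6 only — synapomorphy for {Taxon 4, Taxon 5, Taxon 6}.
C2 groups Taxon 6 and Taxon 8, which is incompatible with the clades supported by the remaining characters; treating it as convergent (homoplasy) costs fewer steps than any alternative tree.
C3: derived state '+' in Taxon 5 and Taxon 6 only — synapomorphy for {Taxon 5, Taxon 6}.
C4 (derived state '+') is shared by all ingroup taxa — unites the whole ingroup.
Most parsimonious ingroup topology: (((Taxon 5,Taxon 6),Taxon 4),Taxon 8).
Taxon 6 and Taxon 5 share a more recent common ancestor with each other than either does with Taxon 8, so Taxon 8 is the least closely related of the three.

Taxon 8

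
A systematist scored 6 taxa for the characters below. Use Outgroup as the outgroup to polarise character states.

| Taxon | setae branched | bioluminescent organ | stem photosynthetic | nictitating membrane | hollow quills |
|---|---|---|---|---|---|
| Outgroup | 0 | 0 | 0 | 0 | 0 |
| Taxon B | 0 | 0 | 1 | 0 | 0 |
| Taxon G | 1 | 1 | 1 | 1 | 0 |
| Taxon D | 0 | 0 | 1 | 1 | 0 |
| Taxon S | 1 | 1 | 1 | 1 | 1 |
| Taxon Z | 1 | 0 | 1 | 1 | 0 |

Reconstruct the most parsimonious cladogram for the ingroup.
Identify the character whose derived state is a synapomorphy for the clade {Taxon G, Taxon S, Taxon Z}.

setae branched

The outgroup has state '0' for every character, so '1' is the derived state throughout.
setae branched: derived state '1' in Taxon G, Taxon S, and Taxon Z only — synapomorphy for {Taxon G, Taxon S, Taxon Z}.
bioluminescent organ: derived state '1' in Taxon G and Taxon S only — synapomorphy for {Taxon G, Taxon S}.
stem photosynthetic (derived state '1') is shared by all ingroup taxa — unites the whole ingroup.
Only Taxon D, Taxon G, Taxon S, and Taxon Z show the derived state '1' for nictitating membrane, supporting them as a clade.
hollow quills: derived state '1' in Taxon S only — an autapomorphy, so it tells us nothing about relationships among taxa.
Most parsimonious ingroup topology: (Taxon B,(((Taxon G,Taxon S),Taxon Z),Taxon D)).
The clade {Taxon G, Taxon S, Taxon Z} is supported by setae branched: its derived state '1' occurs in exactly those taxa and in no other taxon (including the outgroup).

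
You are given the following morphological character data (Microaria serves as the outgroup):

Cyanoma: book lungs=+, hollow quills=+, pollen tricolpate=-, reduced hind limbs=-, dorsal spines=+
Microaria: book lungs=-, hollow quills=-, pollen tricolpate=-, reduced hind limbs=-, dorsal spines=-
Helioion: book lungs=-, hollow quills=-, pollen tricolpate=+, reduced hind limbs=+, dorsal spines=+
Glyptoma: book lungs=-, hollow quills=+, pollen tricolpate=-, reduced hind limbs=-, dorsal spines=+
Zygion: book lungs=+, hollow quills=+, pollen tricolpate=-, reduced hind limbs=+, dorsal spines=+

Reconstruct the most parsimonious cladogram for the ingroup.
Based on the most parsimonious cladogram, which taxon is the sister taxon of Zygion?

The outgroup has state '-' for every character, so '+' is the derived state throughout.
book lungs (derived state '+') is shared by Cyanoma and Zygion — a synapomorphy uniting that clade.
Only Cyanoma, Glyptoma, and Zygion show the derived state '+' for hollow quills, supporting them as a clade.
pollen tricolpate: derived state '+' in Helioion only — an autapomorphy, so it tells us nothing about relationships among taxa.
reduced hind limbs (state '+') occurs in Helioion and Zygion but conflicts with the nesting implied by the other characters — most parsimoniously interpreted as homoplasy.
dorsal spines (derived state '+') is shared by all ingroup taxa — unites the whole ingroup.
Most parsimonious ingroup topology: (((Zygion,Cyanoma),Glyptoma),Helioion).
Zygion and Cyanoma form a cherry on this tree, so they are sister taxa.

Cyanoma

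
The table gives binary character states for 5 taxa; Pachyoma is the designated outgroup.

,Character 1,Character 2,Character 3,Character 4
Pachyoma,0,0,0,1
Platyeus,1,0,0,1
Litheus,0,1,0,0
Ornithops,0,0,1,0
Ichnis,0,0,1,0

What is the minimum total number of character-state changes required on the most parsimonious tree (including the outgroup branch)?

4

Character polarity is set by the outgroup: the derived state is whichever differs from the outgroup's state, so for Character 4 the derived state is '0', and for the remaining characters it is '1'.
Character 1 (derived state '1') is unique to Platyeus (autapomorphy; uninformative for grouping).
Character 2 (derived state '1') is unique to Litheus (autapomorphy; uninformative for grouping).
Character 3: derived state '1' in Ichnis and Ornithops only — synapomorphy for {Ichnis, Ornithops}.
Character 4: derived state '0' in Ichnis, Litheus, and Ornithops only — synapomorphy for {Ichnis, Litheus, Ornithops}.
Most parsimonious ingroup topology: (Platyeus,(Litheus,(Ornithops,Ichnis))).
Changes per character on this tree: Character 1: 1; Character 2: 1; Character 3: 1; Character 4: 1.
Total = 4.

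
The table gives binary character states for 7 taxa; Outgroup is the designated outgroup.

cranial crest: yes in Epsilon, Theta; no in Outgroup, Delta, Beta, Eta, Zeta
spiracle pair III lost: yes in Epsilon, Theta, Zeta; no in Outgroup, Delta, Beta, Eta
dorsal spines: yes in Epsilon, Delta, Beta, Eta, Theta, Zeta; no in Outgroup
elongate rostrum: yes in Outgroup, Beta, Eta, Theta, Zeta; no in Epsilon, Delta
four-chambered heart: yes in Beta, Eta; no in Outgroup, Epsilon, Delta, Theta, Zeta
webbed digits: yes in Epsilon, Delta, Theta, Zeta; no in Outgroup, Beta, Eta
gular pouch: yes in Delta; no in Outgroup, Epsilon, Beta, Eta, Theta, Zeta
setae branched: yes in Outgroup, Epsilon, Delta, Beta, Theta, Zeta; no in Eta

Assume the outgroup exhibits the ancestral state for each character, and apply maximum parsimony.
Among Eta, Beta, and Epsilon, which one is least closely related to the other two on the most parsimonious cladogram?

Epsilon

Character polarity is set by the outgroup: the derived state is whichever differs from the outgroup's state, so for elongate rostrum, setae branched the derived state is 'no', and for the remaining characters it is 'yes'.
cranial crest: derived state 'yes' in Epsilon and Theta only — synapomorphy for {Epsilon, Theta}.
Only Epsilon, Theta, and Zeta show the derived state 'yes' for spiracle pair III lost, supporting them as a clade.
dorsal spines (derived state 'yes') is shared by all ingroup taxa — unites the whole ingroup.
elongate rostrum (state 'no') occurs in Delta and Epsilon but conflicts with the nesting implied by the other characters — most parsimoniously interpreted as homoplasy.
four-chambered heart (derived state 'yes') is shared by Beta and Eta — a synapomorphy uniting that clade.
webbed digits (derived state 'yes') is shared by Delta, Epsilon, Theta, and Zeta — a synapomorphy uniting that clade.
gular pouch: derived state 'yes' in Delta only — an autapomorphy, so it tells us nothing about relationships among taxa.
setae branched: derived state 'no' in Eta only — an autapomorphy, so it tells us nothing about relationships among taxa.
Most parsimonious ingroup topology: ((((Epsilon,Theta),Zeta),Delta),(Beta,Eta)).
Beta and Eta share a more recent common ancestor with each other than either does with Epsilon, so Epsilon is the least closely related of the three.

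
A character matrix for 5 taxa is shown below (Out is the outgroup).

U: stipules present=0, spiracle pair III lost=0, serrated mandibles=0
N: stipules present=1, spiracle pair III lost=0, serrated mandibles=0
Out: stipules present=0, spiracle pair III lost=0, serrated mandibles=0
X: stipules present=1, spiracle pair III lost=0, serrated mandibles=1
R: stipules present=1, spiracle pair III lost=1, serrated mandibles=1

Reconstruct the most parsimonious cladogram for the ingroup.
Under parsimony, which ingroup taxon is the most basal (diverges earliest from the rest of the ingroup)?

The outgroup has state '0' for every character, so '1' is the derived state throughout.
stipules present: derived state '1' in N, R, and X only — synapomorphy for {N, R, X}.
spiracle pair III lost (derived state '1') is unique to R (autapomorphy; uninformative for grouping).
Only R and X show the derived state '1' for serrated mandibles, supporting them as a clade.
Most parsimonious ingroup topology: ((N,(R,X)),U).
U is sister to the clade containing all other ingroup taxa, so it is the earliest-diverging (most basal) ingroup lineage.

U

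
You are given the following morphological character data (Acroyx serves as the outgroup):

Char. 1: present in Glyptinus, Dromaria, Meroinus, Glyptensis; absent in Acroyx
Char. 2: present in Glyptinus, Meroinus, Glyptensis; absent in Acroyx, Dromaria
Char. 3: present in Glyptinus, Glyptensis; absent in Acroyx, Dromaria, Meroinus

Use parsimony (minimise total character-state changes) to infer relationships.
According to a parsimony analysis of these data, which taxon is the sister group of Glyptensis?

The outgroup has state 'absent' for every character, so 'present' is the derived state throughout.
Char. 1 (derived state 'present') is shared by all ingroup taxa — unites the whole ingroup.
Char. 2: derived state 'present' in Glyptensis, Glyptinus, and Meroinus only — synapomorphy for {Glyptensis, Glyptinus, Meroinus}.
Char. 3: derived state 'present' in Glyptensis and Glyptinus only — synapomorphy for {Glyptensis, Glyptinus}.
Most parsimonious ingroup topology: (((Glyptinus,Glyptensis),Meroinus),Dromaria).
Glyptensis and Glyptinus form a cherry on this tree, so they are sister taxa.

Glyptinus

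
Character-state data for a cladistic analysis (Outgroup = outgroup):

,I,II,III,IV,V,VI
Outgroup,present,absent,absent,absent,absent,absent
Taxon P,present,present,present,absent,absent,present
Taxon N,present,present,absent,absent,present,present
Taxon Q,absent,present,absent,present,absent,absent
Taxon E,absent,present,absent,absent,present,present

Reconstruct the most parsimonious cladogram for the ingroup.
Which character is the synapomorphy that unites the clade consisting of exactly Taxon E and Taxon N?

Character polarity is set by the outgroup: the derived state is whichever differs from the outgroup's state, so for I the derived state is 'absent', and for the remaining characters it is 'present'.
I groups Taxon E and Taxon Q, which is incompatible with the clades supported by the remaining characters; treating it as convergent (homoplasy) costs fewer steps than any alternative tree.
II (derived state 'present') is shared by all ingroup taxa — unites the whole ingroup.
III (derived state 'present') is unique to Taxon P (autapomorphy; uninformative for grouping).
IV: derived state 'present' in Taxon Q only — an autapomorphy, so it tells us nothing about relationships among taxa.
Only Taxon E and Taxon N show the derived state 'present' for V, supporting them as a clade.
Only Taxon E, Taxon N, and Taxon P show the derived state 'present' for VI, supporting them as a clade.
Most parsimonious ingroup topology: ((Taxon P,(Taxon N,Taxon E)),Taxon Q).
The clade {Taxon E, Taxon N} is supported by V: its derived state 'present' occurs in exactly those taxa and in no other taxon (including the outgroup).

V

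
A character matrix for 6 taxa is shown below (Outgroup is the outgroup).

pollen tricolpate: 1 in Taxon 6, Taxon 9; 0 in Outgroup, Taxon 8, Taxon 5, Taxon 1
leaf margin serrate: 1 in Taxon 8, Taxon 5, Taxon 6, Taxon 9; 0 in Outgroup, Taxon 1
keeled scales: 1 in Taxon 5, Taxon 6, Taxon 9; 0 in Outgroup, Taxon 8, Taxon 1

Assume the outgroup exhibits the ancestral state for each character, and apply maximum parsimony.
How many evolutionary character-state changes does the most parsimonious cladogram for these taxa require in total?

3

The outgroup has state '0' for every character, so '1' is the derived state throughout.
pollen tricolpate: derived state '1' in Taxon 6 and Taxon 9 only — synapomorphy for {Taxon 6, Taxon 9}.
leaf margin serrate: derived state '1' in Taxon 5, Taxon 6, Taxon 8, and Taxon 9 only — synapomorphy for {Taxon 5, Taxon 6, Taxon 8, Taxon 9}.
keeled scales: derived state '1' in Taxon 5, Taxon 6, and Taxon 9 only — synapomorphy for {Taxon 5, Taxon 6, Taxon 9}.
Most parsimonious ingroup topology: ((Taxon 8,(Taxon 5,(Taxon 6,Taxon 9))),Taxon 1).
Changes per character on this tree: pollen tricolpate: 1; leaf margin serrate: 1; keeled scales: 1.
Total = 3.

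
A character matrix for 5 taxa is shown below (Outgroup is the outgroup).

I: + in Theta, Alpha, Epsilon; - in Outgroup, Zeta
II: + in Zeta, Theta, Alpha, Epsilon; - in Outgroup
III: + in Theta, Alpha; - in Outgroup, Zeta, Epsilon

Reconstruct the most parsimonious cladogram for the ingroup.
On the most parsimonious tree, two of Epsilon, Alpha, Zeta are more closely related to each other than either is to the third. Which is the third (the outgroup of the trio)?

The outgroup has state '-' for every character, so '+' is the derived state throughout.
I (derived state '+') is shared by Alpha, Epsilon, and Theta — a synapomorphy uniting that clade.
All ingroup taxa share the derived state '+' for II; it defines the ingroup but does not resolve relationships within it.
III: derived state '+' in Alpha and Theta only — synapomorphy for {Alpha, Theta}.
Most parsimonious ingroup topology: (Zeta,((Theta,Alpha),Epsilon)).
Alpha and Epsilon share a more recent common ancestor with each other than either does with Zeta, so Zeta is the least closely related of the three.

Zeta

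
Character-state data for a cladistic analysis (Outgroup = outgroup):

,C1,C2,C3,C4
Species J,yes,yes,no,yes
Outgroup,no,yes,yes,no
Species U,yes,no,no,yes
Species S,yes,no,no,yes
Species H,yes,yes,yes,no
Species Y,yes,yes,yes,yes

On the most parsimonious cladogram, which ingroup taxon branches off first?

Species H

Character polarity is set by the outgroup: the derived state is whichever differs from the outgroup's state, so for C2, C3 the derived state is 'no', and for the remaining characters it is 'yes'.
C1 (derived state 'yes') is shared by all ingroup taxa — unites the whole ingroup.
C2: derived state 'no' in Species S and Species U only — synapomorphy for {Species S, Species U}.
Only Species J, Species S, and Species U show the derived state 'no' for C3, supporting them as a clade.
C4 (derived state 'yes') is shared by Species J, Species S, Species U, and Species Y — a synapomorphy uniting that clade.
Most parsimonious ingroup topology: (Species H,(((Species S,Species U),Species J),Species Y)).
Species H is sister to the clade containing all other ingroup taxa, so it is the earliest-diverging (most basal) ingroup lineage.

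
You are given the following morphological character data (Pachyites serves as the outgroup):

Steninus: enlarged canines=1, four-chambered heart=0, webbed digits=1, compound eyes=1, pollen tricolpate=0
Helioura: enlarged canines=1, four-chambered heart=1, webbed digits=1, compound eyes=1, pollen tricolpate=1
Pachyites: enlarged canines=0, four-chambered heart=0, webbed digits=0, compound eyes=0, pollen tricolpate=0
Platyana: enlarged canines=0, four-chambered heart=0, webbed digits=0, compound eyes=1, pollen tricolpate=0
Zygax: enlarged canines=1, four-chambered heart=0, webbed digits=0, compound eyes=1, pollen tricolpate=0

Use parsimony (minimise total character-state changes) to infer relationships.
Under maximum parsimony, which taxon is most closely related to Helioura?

Steninus

The outgroup has state '0' for every character, so '1' is the derived state throughout.
enlarged canines (derived state '1') is shared by Helioura, Steninus, and Zygax — a synapomorphy uniting that clade.
four-chambered heart: derived state '1' in Helioura only — an autapomorphy, so it tells us nothing about relationships among taxa.
Only Helioura and Steninus show the derived state '1' for webbed digits, supporting them as a clade.
All ingroup taxa share the derived state '1' for compound eyes; it defines the ingroup but does not resolve relationships within it.
pollen tricolpate (derived state '1') is unique to Helioura (autapomorphy; uninformative for grouping).
Most parsimonious ingroup topology: (((Steninus,Helioura),Zygax),Platyana).
Helioura and Steninus form a cherry on this tree, so they are sister taxa.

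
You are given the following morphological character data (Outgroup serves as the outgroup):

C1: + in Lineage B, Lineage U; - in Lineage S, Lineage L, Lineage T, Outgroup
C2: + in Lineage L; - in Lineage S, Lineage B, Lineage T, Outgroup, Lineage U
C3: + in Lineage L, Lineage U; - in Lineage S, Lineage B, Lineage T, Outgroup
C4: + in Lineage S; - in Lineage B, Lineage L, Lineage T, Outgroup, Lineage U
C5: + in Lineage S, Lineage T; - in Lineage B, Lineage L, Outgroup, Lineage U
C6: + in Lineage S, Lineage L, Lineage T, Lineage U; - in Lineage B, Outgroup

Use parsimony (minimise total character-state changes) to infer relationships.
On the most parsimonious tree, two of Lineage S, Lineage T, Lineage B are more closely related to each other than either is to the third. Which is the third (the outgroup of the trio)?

Lineage B

The outgroup has state '-' for every character, so '+' is the derived state throughout.
C1 groups Lineage B and Lineage U, which is incompatible with the clades supported by the remaining characters; treating it as convergent (homoplasy) costs fewer steps than any alternative tree.
C2 (derived state '+') is unique to Lineage L (autapomorphy; uninformative for grouping).
Only Lineage L and Lineage U show the derived state '+' for C3, supporting them as a clade.
C4 (derived state '+') is unique to Lineage S (autapomorphy; uninformative for grouping).
Only Lineage S and Lineage T show the derived state '+' for C5, supporting them as a clade.
C6 (derived state '+') is shared by Lineage L, Lineage S, Lineage T, and Lineage U — a synapomorphy uniting that clade.
Most parsimonious ingroup topology: (((Lineage S,Lineage T),(Lineage U,Lineage L)),Lineage B).
Lineage T and Lineage S share a more recent common ancestor with each other than either does with Lineage B, so Lineage B is the least closely related of the three.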